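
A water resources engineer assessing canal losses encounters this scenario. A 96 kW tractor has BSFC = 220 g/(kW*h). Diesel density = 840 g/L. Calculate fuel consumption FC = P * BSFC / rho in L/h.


FC = P * BSFC / rho_fuel
   = 96 * 220 / 840
   = 21120 / 840
   = 25.14 L/h


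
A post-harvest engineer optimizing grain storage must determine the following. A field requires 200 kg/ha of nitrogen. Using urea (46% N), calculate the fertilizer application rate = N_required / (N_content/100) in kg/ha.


Rate = N_required / (N_content / 100)
     = 200 / (46 / 100)
     = 200 / 0.46
     = 434.78 kg/ha


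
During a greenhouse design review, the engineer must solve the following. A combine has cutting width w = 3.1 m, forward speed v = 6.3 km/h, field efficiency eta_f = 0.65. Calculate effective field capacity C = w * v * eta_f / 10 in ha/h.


C = w * v * eta_f / 10
  = 3.1 * 6.3 * 0.65 / 10
  = 12.69 / 10
  = 1.27 ha/h


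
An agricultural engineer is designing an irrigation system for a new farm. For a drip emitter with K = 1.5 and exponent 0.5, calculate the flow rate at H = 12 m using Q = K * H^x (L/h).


Q = K * H^x
  = 1.5 * 12^0.5
  = 1.5 * 3.4641
  = 5.20 L/h


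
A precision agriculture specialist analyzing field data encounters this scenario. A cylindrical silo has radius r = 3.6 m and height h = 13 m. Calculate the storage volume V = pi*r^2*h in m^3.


V = pi * r^2 * h
  = pi * 3.6^2 * 13
  = pi * 12.96 * 13
  = 529.30 m^3


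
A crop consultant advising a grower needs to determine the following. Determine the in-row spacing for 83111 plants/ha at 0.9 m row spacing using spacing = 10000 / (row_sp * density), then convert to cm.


spacing = 10000 / (row_sp * density)
        = 10000 / (0.9 * 83111)
        = 10000 / 74799.90
        = 0.13369 m = 13.37 cm


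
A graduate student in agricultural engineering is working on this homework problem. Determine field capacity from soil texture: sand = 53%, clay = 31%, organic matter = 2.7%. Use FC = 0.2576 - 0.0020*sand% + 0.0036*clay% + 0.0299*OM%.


FC = 0.2576 - 0.0020*53 + 0.0036*31 + 0.0299*2.7
   = 0.2576 - 0.1060 + 0.1116 + 0.0807
   = 0.3439


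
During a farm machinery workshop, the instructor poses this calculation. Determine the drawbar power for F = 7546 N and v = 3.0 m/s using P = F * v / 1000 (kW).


P = F * v / 1000
  = 7546 * 3.0 / 1000
  = 22638 / 1000
  = 22.64 kW


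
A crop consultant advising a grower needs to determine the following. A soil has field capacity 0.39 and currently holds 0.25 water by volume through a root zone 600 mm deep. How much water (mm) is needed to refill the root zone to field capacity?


SMD = (FC - theta) * D
    = (0.39 - 0.25) * 600
    = 0.140 * 600
    = 84 mm


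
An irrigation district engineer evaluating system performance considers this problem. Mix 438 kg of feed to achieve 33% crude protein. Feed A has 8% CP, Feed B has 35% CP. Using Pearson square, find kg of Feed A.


parts_A = CP_b - target = 35 - 33 = 2
parts_B = target - CP_a = 33 - 8 = 25
total_parts = 2 + 25 = 27
Feed A = 438 * 2 / 27 = 32.44 kg
Feed B = 438 * 25 / 27 = 405.56 kg

32.44 kg


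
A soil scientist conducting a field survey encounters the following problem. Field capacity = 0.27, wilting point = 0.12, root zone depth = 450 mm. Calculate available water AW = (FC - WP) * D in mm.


AW = (FC - WP) * D
   = (0.27 - 0.12) * 450
   = 0.15 * 450
   = 67.50 mm


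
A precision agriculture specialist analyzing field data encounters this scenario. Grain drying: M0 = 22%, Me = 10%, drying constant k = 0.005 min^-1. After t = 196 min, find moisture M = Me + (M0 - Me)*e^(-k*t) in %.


M = Me + (M0 - Me) * e^(-k*t)
  = 10 + (22 - 10) * e^(-0.005*196)
  = 10 + 12 * e^(-0.980)
  = 10 + 12 * 0.37531
  = 10 + 4.5037
  = 14.50%


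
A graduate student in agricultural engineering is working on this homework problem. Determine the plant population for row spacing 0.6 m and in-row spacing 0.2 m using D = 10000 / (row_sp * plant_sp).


D = 10000 / (row_sp * plant_sp)
  = 10000 / (0.6 * 0.2)
  = 10000 / 0.1200
  = 83333.33 plants/ha


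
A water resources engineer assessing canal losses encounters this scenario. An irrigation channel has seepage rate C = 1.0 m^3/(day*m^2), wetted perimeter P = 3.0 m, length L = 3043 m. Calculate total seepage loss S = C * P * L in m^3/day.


S = C * P * L
  = 1.0 * 3.0 * 3043
  = 9129 m^3/day


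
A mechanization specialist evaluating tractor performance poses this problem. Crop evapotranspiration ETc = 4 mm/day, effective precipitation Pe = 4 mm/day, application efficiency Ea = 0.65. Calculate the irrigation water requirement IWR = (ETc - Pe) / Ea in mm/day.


IWR = (ETc - Pe) / Ea
    = (4 - 4) / 0.65
    = 0 / 0.65
    = 0 mm/day


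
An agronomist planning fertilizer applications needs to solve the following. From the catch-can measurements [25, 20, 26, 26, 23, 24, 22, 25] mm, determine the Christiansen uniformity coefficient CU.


xbar = 191 / 8 = 23.875
sum|xi - xbar| = 13.250
CU = 100 * (1 - 13.250 / (8 * 23.875))
   = 100 * (1 - 0.0694)
   = 93.06%


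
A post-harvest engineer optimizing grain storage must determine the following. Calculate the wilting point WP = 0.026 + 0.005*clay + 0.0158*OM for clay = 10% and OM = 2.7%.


WP = 0.026 + 0.005*10 + 0.0158*2.7
   = 0.026 + 0.0500 + 0.0427
   = 0.1187


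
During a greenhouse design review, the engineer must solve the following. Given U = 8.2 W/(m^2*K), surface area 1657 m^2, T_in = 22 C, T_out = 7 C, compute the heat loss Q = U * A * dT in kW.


dT = 22 - (7) = 15 K
Q = U * A * dT
  = 8.2 * 1657 * 15
  = 203811 W = 203.81 kW


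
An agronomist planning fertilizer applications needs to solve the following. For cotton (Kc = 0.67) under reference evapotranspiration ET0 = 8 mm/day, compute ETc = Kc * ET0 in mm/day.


ETc = Kc * ET0
    = 0.67 * 8
    = 5.36 mm/day


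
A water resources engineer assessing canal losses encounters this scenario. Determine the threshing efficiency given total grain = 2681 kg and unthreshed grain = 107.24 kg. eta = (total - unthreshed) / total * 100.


eta = (total - unthreshed) / total * 100
    = (2681 - 107.24) / 2681 * 100
    = 2573.76 / 2681 * 100
    = 96%


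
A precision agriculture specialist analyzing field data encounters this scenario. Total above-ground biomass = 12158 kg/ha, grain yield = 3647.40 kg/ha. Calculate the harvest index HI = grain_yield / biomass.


HI = grain_yield / biomass
   = 3647.40 / 12158
   = 0.30


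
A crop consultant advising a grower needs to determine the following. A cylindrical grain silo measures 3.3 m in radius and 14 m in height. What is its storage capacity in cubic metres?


V = pi * r^2 * h
  = pi * 3.3^2 * 14
  = pi * 10.89 * 14
  = 478.97 m^3


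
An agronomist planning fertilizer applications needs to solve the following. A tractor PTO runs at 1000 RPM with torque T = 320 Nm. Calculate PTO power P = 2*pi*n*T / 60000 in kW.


P = 2*pi*n*T / 60000
  = 2*pi * 1000 * 320 / 60000
  = 2010619.30 / 60000
  = 33.51 kW


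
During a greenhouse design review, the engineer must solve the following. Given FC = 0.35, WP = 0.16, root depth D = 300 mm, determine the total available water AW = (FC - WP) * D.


AW = (FC - WP) * D
   = (0.35 - 0.16) * 300
   = 0.19 * 300
   = 57 mm


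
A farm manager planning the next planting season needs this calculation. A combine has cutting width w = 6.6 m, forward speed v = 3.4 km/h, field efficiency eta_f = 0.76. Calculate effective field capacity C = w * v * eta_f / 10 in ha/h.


C = w * v * eta_f / 10
  = 6.6 * 3.4 * 0.76 / 10
  = 17.05 / 10
  = 1.71 ha/h


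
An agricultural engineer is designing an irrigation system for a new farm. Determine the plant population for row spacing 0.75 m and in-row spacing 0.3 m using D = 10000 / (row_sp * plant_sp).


D = 10000 / (row_sp * plant_sp)
  = 10000 / (0.75 * 0.3)
  = 10000 / 0.2250
  = 44444.44 plants/ha


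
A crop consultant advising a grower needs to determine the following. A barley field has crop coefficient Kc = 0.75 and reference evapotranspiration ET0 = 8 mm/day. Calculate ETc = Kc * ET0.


ETc = Kc * ET0
    = 0.75 * 8
    = 6 mm/day


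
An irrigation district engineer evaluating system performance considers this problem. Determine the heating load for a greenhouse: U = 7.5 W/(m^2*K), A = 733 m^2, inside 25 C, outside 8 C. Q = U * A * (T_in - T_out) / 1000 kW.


dT = 25 - (8) = 17 K
Q = U * A * dT
  = 7.5 * 733 * 17
  = 93457.50 W = 93.46 kW


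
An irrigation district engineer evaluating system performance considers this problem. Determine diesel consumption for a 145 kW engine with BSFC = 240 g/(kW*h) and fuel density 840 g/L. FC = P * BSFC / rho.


FC = P * BSFC / rho_fuel
   = 145 * 240 / 840
   = 34800 / 840
   = 41.43 L/h


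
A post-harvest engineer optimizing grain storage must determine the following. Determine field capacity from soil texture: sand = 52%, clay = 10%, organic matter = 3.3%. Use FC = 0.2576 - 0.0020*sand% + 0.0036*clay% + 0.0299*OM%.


FC = 0.2576 - 0.0020*52 + 0.0036*10 + 0.0299*3.3
   = 0.2576 - 0.1040 + 0.0360 + 0.0987
   = 0.2883


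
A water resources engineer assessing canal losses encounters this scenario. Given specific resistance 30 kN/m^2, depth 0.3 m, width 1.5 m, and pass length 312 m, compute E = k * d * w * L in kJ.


E = k * d * w * L
  = 30 * 0.3 * 1.5 * 312
  = 4212 kJ


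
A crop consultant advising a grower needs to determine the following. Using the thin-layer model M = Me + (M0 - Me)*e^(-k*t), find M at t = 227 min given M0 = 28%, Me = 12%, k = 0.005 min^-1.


M = Me + (M0 - Me) * e^(-k*t)
  = 12 + (28 - 12) * e^(-0.005*227)
  = 12 + 16 * e^(-1.135)
  = 12 + 16 * 0.32142
  = 12 + 5.1428
  = 17.14%


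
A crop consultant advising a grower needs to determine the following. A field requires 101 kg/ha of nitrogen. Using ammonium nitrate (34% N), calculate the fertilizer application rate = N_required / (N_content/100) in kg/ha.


Rate = N_required / (N_content / 100)
     = 101 / (34 / 100)
     = 101 / 0.34
     = 297.06 kg/ha


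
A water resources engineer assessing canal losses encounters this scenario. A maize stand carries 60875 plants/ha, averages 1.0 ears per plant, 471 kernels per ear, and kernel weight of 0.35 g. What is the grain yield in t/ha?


Y = density * ears * kernels * kw
  = 60875 * 1.0 * 471 * 0.35 g/ha
  = 10035243.75 g/ha
  = 10035.24 kg/ha = 10.04 t/ha


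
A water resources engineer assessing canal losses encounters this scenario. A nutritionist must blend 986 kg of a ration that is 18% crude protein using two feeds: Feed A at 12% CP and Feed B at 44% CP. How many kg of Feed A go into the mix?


parts_A = CP_b - target = 44 - 18 = 26
parts_B = target - CP_a = 18 - 12 = 6
total_parts = 26 + 6 = 32
Feed A = 986 * 26 / 32 = 801.13 kg
Feed B = 986 * 6 / 32 = 184.88 kg

801.13 kg


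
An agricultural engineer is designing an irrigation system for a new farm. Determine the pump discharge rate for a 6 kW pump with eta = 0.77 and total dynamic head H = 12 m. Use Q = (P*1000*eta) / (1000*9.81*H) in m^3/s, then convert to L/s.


Q = (P * 1000 * eta) / (rho * g * H)
  = (6 * 1000 * 0.77) / (1000 * 9.81 * 12)
  = 4620 / 117720
  = 0.03925 m^3/s = 39.25 L/s


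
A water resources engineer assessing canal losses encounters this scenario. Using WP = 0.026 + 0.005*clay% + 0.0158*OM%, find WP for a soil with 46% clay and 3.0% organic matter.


WP = 0.026 + 0.005*46 + 0.0158*3.0
   = 0.026 + 0.2300 + 0.0474
   = 0.3034


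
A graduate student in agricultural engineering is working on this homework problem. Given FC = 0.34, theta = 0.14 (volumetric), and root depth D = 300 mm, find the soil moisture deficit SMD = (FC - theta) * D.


SMD = (FC - theta) * D
    = (0.34 - 0.14) * 300
    = 0.200 * 300
    = 60 mm


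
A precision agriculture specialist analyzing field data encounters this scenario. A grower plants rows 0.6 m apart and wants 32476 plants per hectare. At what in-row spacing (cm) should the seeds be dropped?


spacing = 10000 / (row_sp * density)
        = 10000 / (0.6 * 32476)
        = 10000 / 19485.60
        = 0.51320 m = 51.32 cm


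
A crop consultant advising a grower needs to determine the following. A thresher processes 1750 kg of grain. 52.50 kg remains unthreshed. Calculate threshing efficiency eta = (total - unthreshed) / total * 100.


eta = (total - unthreshed) / total * 100
    = (1750 - 52.50) / 1750 * 100
    = 1697.50 / 1750 * 100
    = 97%


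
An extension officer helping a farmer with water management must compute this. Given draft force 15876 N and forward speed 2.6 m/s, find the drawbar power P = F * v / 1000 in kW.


P = F * v / 1000
  = 15876 * 2.6 / 1000
  = 41277.60 / 1000
  = 41.28 kW


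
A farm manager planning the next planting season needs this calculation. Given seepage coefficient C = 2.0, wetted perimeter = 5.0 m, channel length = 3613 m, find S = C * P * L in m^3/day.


S = C * P * L
  = 2.0 * 5.0 * 3613
  = 36130 m^3/day


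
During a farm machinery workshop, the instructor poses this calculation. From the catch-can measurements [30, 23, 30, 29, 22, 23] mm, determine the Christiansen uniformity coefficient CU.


xbar = 157 / 6 = 26.167
sum|xi - xbar| = 21
CU = 100 * (1 - 21 / (6 * 26.167))
   = 100 * (1 - 0.1338)
   = 86.62%


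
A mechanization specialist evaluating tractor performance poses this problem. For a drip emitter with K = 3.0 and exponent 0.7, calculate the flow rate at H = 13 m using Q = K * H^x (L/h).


Q = K * H^x
  = 3.0 * 13^0.7
  = 3.0 * 6.0223
  = 18.07 L/h


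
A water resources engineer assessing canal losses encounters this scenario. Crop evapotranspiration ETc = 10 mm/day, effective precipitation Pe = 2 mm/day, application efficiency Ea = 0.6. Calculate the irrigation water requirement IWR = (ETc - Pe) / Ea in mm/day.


IWR = (ETc - Pe) / Ea
    = (10 - 2) / 0.6
    = 8 / 0.6
    = 13.33 mm/day


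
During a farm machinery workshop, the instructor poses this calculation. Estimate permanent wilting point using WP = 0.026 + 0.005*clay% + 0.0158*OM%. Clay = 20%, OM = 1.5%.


WP = 0.026 + 0.005*20 + 0.0158*1.5
   = 0.026 + 0.1000 + 0.0237
   = 0.1497


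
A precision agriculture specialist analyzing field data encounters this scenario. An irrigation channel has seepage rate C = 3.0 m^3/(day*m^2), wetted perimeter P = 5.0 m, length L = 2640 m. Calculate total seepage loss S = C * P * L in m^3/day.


S = C * P * L
  = 3.0 * 5.0 * 2640
  = 39600 m^3/day


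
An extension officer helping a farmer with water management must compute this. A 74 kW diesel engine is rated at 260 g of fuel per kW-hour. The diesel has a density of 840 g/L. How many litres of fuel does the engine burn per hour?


FC = P * BSFC / rho_fuel
   = 74 * 260 / 840
   = 19240 / 840
   = 22.90 L/h


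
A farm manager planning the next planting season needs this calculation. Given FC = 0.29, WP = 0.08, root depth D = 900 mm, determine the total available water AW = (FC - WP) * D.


AW = (FC - WP) * D
   = (0.29 - 0.08) * 900
   = 0.21 * 900
   = 189 mm


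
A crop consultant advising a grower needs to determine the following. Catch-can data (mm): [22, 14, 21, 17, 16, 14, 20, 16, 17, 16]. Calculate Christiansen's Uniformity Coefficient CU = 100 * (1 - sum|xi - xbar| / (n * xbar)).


xbar = 173 / 10 = 17.300
sum|xi - xbar| = 22.200
CU = 100 * (1 - 22.200 / (10 * 17.300))
   = 100 * (1 - 0.1283)
   = 87.17%


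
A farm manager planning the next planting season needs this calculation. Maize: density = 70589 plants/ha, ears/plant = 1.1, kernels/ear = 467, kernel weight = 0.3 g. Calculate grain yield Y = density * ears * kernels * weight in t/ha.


Y = density * ears * kernels * kw
  = 70589 * 1.1 * 467 * 0.3 g/ha
  = 10878470.79 g/ha
  = 10878.47 kg/ha = 10.88 t/ha


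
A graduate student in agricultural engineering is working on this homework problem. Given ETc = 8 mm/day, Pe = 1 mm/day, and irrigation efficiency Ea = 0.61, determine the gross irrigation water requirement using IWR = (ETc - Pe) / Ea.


IWR = (ETc - Pe) / Ea
    = (8 - 1) / 0.61
    = 7 / 0.61
    = 11.48 mm/day


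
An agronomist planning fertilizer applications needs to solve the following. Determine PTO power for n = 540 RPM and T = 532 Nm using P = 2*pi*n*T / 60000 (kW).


P = 2*pi*n*T / 60000
  = 2*pi * 540 * 532 / 60000
  = 1805033.48 / 60000
  = 30.08 kW


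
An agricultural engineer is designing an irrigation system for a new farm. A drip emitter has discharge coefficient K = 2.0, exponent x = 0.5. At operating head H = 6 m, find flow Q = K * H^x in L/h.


Q = K * H^x
  = 2.0 * 6^0.5
  = 2.0 * 2.4495
  = 4.90 L/h


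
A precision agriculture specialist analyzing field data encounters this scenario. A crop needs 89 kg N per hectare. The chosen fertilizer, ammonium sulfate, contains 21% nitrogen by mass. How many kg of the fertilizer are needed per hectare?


Rate = N_required / (N_content / 100)
     = 89 / (21 / 100)
     = 89 / 0.21
     = 423.81 kg/ha


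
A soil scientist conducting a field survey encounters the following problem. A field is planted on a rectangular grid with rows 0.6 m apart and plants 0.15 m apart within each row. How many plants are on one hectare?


D = 10000 / (row_sp * plant_sp)
  = 10000 / (0.6 * 0.15)
  = 10000 / 0.0900
  = 111111.11 plants/ha


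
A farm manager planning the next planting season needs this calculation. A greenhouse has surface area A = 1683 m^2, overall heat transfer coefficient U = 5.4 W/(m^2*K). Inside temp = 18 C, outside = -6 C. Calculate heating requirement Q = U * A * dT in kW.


dT = 18 - (-6) = 24 K
Q = U * A * dT
  = 5.4 * 1683 * 24
  = 218116.80 W = 218.12 kW


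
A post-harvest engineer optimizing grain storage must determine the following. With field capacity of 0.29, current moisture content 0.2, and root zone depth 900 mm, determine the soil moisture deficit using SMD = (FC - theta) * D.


SMD = (FC - theta) * D
    = (0.29 - 0.2) * 900
    = 0.090 * 900
    = 81 mm


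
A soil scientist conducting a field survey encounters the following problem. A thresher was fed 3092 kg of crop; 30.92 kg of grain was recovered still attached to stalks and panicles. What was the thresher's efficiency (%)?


eta = (total - unthreshed) / total * 100
    = (3092 - 30.92) / 3092 * 100
    = 3061.08 / 3092 * 100
    = 99%


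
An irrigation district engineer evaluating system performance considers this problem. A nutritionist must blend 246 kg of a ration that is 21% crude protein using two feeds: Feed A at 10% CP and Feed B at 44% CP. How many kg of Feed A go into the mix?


parts_A = CP_b - target = 44 - 21 = 23
parts_B = target - CP_a = 21 - 10 = 11
total_parts = 23 + 11 = 34
Feed A = 246 * 23 / 34 = 166.41 kg
Feed B = 246 * 11 / 34 = 79.59 kg

166.41 kg


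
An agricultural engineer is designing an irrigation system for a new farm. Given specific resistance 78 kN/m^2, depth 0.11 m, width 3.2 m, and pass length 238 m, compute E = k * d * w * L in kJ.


E = k * d * w * L
  = 78 * 0.11 * 3.2 * 238
  = 6534.53 kJ


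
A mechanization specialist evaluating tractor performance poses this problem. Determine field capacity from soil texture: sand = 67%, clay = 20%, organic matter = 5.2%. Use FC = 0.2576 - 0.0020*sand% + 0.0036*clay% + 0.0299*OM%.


FC = 0.2576 - 0.0020*67 + 0.0036*20 + 0.0299*5.2
   = 0.2576 - 0.1340 + 0.0720 + 0.1555
   = 0.3511


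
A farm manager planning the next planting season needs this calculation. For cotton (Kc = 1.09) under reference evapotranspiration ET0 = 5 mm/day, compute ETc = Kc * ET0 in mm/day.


ETc = Kc * ET0
    = 1.09 * 5
    = 5.45 mm/day


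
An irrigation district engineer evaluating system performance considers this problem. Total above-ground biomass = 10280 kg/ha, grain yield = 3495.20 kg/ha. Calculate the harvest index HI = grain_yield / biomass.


HI = grain_yield / biomass
   = 3495.20 / 10280
   = 0.34


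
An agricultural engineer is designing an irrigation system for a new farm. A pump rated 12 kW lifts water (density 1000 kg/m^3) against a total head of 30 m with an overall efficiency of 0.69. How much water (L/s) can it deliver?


Q = (P * 1000 * eta) / (rho * g * H)
  = (12 * 1000 * 0.69) / (1000 * 9.81 * 30)
  = 8280 / 294300
  = 0.02813 m^3/s = 28.13 L/s


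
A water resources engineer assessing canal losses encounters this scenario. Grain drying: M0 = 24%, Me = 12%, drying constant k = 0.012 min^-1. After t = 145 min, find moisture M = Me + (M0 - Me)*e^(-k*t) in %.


M = Me + (M0 - Me) * e^(-k*t)
  = 12 + (24 - 12) * e^(-0.012*145)
  = 12 + 12 * e^(-1.740)
  = 12 + 12 * 0.17552
  = 12 + 2.1062
  = 14.11%


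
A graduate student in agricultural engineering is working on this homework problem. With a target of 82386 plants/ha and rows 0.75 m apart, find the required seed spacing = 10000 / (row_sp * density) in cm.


spacing = 10000 / (row_sp * density)
        = 10000 / (0.75 * 82386)
        = 10000 / 61789.50
        = 0.16184 m = 16.18 cm


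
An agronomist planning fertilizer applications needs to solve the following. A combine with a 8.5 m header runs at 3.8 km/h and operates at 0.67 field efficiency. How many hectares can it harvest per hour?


C = w * v * eta_f / 10
  = 8.5 * 3.8 * 0.67 / 10
  = 21.64 / 10
  = 2.16 ha/h


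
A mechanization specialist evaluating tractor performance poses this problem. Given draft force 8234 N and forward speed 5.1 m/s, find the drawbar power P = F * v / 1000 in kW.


P = F * v / 1000
  = 8234 * 5.1 / 1000
  = 41993.40 / 1000
  = 41.99 kW


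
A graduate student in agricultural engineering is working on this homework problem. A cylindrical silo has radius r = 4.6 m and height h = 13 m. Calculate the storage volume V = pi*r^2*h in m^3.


V = pi * r^2 * h
  = pi * 4.6^2 * 13
  = pi * 21.16 * 13
  = 864.19 m^3


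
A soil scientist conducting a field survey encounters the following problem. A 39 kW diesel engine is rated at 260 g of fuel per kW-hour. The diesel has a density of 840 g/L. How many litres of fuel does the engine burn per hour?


FC = P * BSFC / rho_fuel
   = 39 * 260 / 840
   = 10140 / 840
   = 12.07 L/h


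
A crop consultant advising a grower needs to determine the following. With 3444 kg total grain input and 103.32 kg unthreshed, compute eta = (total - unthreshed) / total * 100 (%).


eta = (total - unthreshed) / total * 100
    = (3444 - 103.32) / 3444 * 100
    = 3340.68 / 3444 * 100
    = 97%


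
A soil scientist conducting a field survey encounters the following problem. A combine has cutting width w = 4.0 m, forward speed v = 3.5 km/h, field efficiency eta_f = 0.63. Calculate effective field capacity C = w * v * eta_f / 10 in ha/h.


C = w * v * eta_f / 10
  = 4.0 * 3.5 * 0.63 / 10
  = 8.82 / 10
  = 0.88 ha/h


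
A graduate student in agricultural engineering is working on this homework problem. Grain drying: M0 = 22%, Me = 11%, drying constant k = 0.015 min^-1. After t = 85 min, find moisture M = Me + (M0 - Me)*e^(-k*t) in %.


M = Me + (M0 - Me) * e^(-k*t)
  = 11 + (22 - 11) * e^(-0.015*85)
  = 11 + 11 * e^(-1.275)
  = 11 + 11 * 0.27943
  = 11 + 3.0737
  = 14.07%


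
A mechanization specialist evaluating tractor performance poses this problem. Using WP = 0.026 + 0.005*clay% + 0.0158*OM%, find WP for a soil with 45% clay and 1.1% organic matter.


WP = 0.026 + 0.005*45 + 0.0158*1.1
   = 0.026 + 0.2250 + 0.0174
   = 0.2684


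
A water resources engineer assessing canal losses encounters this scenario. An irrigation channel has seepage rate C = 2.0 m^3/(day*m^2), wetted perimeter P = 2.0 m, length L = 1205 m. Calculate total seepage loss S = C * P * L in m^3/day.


S = C * P * L
  = 2.0 * 2.0 * 1205
  = 4820 m^3/day


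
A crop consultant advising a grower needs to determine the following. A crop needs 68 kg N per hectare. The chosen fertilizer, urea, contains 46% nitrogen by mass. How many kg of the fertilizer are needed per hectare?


Rate = N_required / (N_content / 100)
     = 68 / (46 / 100)
     = 68 / 0.46
     = 147.83 kg/ha


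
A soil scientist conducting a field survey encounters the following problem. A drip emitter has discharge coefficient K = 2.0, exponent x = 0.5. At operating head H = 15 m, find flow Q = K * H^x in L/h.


Q = K * H^x
  = 2.0 * 15^0.5
  = 2.0 * 3.8730
  = 7.75 L/h


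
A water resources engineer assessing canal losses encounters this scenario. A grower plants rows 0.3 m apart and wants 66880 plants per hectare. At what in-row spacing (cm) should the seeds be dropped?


spacing = 10000 / (row_sp * density)
        = 10000 / (0.3 * 66880)
        = 10000 / 20064
        = 0.49841 m = 49.84 cm


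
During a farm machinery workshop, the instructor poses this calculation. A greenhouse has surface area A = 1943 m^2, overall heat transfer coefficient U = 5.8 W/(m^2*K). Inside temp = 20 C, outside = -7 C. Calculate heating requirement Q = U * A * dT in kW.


dT = 20 - (-7) = 27 K
Q = U * A * dT
  = 5.8 * 1943 * 27
  = 304273.80 W = 304.27 kW


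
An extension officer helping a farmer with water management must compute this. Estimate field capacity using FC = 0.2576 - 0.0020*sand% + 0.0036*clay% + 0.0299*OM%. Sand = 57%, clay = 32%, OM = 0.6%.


FC = 0.2576 - 0.0020*57 + 0.0036*32 + 0.0299*0.6
   = 0.2576 - 0.1140 + 0.1152 + 0.0179
   = 0.2767


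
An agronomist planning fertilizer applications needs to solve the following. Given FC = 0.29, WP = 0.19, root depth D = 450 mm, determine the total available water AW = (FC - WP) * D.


AW = (FC - WP) * D
   = (0.29 - 0.19) * 450
   = 0.10 * 450
   = 45 mm


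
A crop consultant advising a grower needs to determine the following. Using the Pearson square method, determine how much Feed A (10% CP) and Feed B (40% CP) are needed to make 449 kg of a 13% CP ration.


parts_A = CP_b - target = 40 - 13 = 27
parts_B = target - CP_a = 13 - 10 = 3
total_parts = 27 + 3 = 30
Feed A = 449 * 27 / 30 = 404.10 kg
Feed B = 449 * 3 / 30 = 44.90 kg

404.10 kg


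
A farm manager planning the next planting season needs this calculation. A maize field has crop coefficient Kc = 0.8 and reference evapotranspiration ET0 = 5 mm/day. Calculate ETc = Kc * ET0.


ETc = Kc * ET0
    = 0.8 * 5
    = 4 mm/day


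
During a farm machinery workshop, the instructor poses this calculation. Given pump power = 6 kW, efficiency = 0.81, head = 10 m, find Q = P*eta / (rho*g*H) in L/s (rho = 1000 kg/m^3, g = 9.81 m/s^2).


Q = (P * 1000 * eta) / (rho * g * H)
  = (6 * 1000 * 0.81) / (1000 * 9.81 * 10)
  = 4860 / 98100
  = 0.04954 m^3/s = 49.54 L/s


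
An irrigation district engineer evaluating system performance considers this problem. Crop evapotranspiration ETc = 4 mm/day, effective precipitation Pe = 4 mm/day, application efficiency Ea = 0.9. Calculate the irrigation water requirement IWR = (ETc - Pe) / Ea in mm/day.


IWR = (ETc - Pe) / Ea
    = (4 - 4) / 0.9
    = 0 / 0.9
    = 0 mm/day


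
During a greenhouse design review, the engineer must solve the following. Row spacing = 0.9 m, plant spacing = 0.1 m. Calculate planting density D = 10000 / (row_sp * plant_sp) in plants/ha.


D = 10000 / (row_sp * plant_sp)
  = 10000 / (0.9 * 0.1)
  = 10000 / 0.0900
  = 111111.11 plants/ha


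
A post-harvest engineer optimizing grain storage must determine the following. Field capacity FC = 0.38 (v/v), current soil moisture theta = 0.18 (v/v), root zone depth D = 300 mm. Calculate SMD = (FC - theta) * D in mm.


SMD = (FC - theta) * D
    = (0.38 - 0.18) * 300
    = 0.200 * 300
    = 60 mm


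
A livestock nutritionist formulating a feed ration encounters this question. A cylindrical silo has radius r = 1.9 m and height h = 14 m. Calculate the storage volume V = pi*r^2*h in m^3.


V = pi * r^2 * h
  = pi * 1.9^2 * 14
  = pi * 3.61 * 14
  = 158.78 m^3


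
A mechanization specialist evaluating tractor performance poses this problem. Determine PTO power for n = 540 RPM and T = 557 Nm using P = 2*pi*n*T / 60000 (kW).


P = 2*pi*n*T / 60000
  = 2*pi * 540 * 557 / 60000
  = 1889856.48 / 60000
  = 31.50 kW


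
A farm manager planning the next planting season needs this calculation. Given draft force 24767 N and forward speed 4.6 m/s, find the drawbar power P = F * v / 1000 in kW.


P = F * v / 1000
  = 24767 * 4.6 / 1000
  = 113928.20 / 1000
  = 113.93 kW


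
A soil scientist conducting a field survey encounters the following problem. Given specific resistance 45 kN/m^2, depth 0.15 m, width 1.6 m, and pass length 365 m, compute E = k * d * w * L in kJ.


E = k * d * w * L
  = 45 * 0.15 * 1.6 * 365
  = 3942 kJ


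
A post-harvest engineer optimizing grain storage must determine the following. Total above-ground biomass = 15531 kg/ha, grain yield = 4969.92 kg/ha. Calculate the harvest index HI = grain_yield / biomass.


HI = grain_yield / biomass
   = 4969.92 / 15531
   = 0.32


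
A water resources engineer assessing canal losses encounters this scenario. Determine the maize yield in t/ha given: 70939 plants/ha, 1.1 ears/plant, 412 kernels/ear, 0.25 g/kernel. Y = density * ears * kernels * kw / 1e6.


Y = density * ears * kernels * kw
  = 70939 * 1.1 * 412 * 0.25 g/ha
  = 8037388.70 g/ha
  = 8037.39 kg/ha = 8.04 t/ha


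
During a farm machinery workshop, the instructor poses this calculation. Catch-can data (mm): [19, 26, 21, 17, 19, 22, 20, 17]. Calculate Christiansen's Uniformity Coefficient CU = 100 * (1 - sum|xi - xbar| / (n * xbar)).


xbar = 161 / 8 = 20.125
sum|xi - xbar| = 17.250
CU = 100 * (1 - 17.250 / (8 * 20.125))
   = 100 * (1 - 0.1071)
   = 89.29%


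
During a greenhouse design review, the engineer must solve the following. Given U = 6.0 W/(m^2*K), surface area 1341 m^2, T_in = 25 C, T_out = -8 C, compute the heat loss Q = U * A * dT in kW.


dT = 25 - (-8) = 33 K
Q = U * A * dT
  = 6.0 * 1341 * 33
  = 265518 W = 265.52 kW


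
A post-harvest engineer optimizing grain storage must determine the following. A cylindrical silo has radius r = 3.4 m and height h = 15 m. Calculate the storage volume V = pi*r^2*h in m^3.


V = pi * r^2 * h
  = pi * 3.4^2 * 15
  = pi * 11.56 * 15
  = 544.75 m^3


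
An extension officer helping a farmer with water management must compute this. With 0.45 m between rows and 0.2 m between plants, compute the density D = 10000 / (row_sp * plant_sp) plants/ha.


D = 10000 / (row_sp * plant_sp)
  = 10000 / (0.45 * 0.2)
  = 10000 / 0.0900
  = 111111.11 plants/ha


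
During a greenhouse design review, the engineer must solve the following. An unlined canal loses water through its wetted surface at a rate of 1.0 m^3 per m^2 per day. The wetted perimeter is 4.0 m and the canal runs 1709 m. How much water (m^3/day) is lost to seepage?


S = C * P * L
  = 1.0 * 4.0 * 1709
  = 6836 m^3/day


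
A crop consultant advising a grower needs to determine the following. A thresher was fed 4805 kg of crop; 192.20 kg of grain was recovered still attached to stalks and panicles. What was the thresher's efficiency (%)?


eta = (total - unthreshed) / total * 100
    = (4805 - 192.20) / 4805 * 100
    = 4612.80 / 4805 * 100
    = 96%


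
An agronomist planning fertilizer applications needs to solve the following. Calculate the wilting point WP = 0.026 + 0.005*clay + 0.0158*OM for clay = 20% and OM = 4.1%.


WP = 0.026 + 0.005*20 + 0.0158*4.1
   = 0.026 + 0.1000 + 0.0648
   = 0.1908


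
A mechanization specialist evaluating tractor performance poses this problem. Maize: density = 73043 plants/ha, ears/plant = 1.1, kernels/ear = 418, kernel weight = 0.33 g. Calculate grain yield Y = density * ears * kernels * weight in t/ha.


Y = density * ears * kernels * kw
  = 73043 * 1.1 * 418 * 0.33 g/ha
  = 11083106.56 g/ha
  = 11083.11 kg/ha = 11.08 t/ha


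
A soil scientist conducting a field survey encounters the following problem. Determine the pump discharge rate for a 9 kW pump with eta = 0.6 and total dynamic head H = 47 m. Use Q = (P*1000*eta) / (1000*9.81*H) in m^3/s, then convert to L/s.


Q = (P * 1000 * eta) / (rho * g * H)
  = (9 * 1000 * 0.6) / (1000 * 9.81 * 47)
  = 5400 / 461070
  = 0.01171 m^3/s = 11.71 L/s


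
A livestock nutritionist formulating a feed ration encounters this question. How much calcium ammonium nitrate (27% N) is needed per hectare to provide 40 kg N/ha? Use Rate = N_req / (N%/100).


Rate = N_required / (N_content / 100)
     = 40 / (27 / 100)
     = 40 / 0.27
     = 148.15 kg/ha


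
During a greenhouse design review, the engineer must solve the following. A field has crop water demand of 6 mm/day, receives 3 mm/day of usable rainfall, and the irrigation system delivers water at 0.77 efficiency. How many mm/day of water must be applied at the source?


IWR = (ETc - Pe) / Ea
    = (6 - 3) / 0.77
    = 3 / 0.77
    = 3.90 mm/day


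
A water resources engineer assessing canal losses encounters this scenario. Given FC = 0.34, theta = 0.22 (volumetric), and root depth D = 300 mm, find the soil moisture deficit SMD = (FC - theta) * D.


SMD = (FC - theta) * D
    = (0.34 - 0.22) * 300
    = 0.120 * 300
    = 36 mm


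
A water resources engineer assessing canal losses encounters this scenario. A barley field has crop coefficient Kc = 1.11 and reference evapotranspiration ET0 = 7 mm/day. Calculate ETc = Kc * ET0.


ETc = Kc * ET0
    = 1.11 * 7
    = 7.77 mm/day


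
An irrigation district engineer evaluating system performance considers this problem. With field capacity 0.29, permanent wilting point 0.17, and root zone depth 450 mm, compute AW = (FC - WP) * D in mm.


AW = (FC - WP) * D
   = (0.29 - 0.17) * 450
   = 0.12 * 450
   = 54 mm


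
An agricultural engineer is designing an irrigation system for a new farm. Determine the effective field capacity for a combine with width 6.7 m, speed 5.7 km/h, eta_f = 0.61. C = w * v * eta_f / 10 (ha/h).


C = w * v * eta_f / 10
  = 6.7 * 5.7 * 0.61 / 10
  = 23.30 / 10
  = 2.33 ha/h


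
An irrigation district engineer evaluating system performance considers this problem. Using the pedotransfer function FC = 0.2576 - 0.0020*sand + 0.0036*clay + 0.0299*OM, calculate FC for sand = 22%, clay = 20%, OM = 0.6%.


FC = 0.2576 - 0.0020*22 + 0.0036*20 + 0.0299*0.6
   = 0.2576 - 0.0440 + 0.0720 + 0.0179
   = 0.3035


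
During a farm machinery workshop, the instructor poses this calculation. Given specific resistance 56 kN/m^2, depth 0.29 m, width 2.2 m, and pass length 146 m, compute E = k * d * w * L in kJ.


E = k * d * w * L
  = 56 * 0.29 * 2.2 * 146
  = 5216.29 kJ


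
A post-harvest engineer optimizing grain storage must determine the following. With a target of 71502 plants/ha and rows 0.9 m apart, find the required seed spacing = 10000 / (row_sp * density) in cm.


spacing = 10000 / (row_sp * density)
        = 10000 / (0.9 * 71502)
        = 10000 / 64351.80
        = 0.15540 m = 15.54 cm


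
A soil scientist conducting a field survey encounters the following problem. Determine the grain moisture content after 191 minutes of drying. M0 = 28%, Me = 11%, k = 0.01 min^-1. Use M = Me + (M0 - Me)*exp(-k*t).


M = Me + (M0 - Me) * e^(-k*t)
  = 11 + (28 - 11) * e^(-0.01*191)
  = 11 + 17 * e^(-1.910)
  = 11 + 17 * 0.14808
  = 11 + 2.5174
  = 13.52%


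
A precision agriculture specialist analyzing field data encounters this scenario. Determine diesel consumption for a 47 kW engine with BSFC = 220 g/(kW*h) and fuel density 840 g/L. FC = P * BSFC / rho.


FC = P * BSFC / rho_fuel
   = 47 * 220 / 840
   = 10340 / 840
   = 12.31 L/h


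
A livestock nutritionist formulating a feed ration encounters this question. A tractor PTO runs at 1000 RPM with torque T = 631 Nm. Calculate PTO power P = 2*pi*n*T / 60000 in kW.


P = 2*pi*n*T / 60000
  = 2*pi * 1000 * 631 / 60000
  = 3964689.93 / 60000
  = 66.08 kW


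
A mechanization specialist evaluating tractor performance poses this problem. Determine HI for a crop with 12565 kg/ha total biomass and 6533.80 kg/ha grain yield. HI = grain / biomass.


HI = grain_yield / biomass
   = 6533.80 / 12565
   = 0.52


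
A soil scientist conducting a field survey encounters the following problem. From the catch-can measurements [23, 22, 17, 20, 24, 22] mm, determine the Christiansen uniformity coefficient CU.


xbar = 128 / 6 = 21.333
sum|xi - xbar| = 11.333
CU = 100 * (1 - 11.333 / (6 * 21.333))
   = 100 * (1 - 0.0885)
   = 91.15%


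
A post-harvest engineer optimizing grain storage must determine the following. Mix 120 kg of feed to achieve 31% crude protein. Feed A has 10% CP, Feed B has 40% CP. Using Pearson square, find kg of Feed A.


parts_A = CP_b - target = 40 - 31 = 9
parts_B = target - CP_a = 31 - 10 = 21
total_parts = 9 + 21 = 30
Feed A = 120 * 9 / 30 = 36 kg
Feed B = 120 * 21 / 30 = 84 kg

36 kg


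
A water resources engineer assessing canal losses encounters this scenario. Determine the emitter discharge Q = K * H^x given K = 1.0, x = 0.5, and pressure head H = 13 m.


Q = K * H^x
  = 1.0 * 13^0.5
  = 1.0 * 3.6056
  = 3.61 L/h


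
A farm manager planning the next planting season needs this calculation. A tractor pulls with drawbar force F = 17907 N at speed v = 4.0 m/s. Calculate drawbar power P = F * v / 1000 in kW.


P = F * v / 1000
  = 17907 * 4.0 / 1000
  = 71628 / 1000
  = 71.63 kW


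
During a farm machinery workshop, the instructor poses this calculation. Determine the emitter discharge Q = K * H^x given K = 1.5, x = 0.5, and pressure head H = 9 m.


Q = K * H^x
  = 1.5 * 9^0.5
  = 1.5 * 3
  = 4.50 L/h


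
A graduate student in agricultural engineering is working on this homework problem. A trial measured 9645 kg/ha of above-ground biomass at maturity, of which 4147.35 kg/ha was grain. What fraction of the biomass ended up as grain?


HI = grain_yield / biomass
   = 4147.35 / 9645
   = 0.43


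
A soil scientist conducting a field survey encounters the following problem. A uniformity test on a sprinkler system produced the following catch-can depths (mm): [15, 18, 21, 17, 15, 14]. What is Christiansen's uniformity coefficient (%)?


xbar = 100 / 6 = 16.667
sum|xi - xbar| = 12
CU = 100 * (1 - 12 / (6 * 16.667))
   = 100 * (1 - 0.1200)
   = 88%


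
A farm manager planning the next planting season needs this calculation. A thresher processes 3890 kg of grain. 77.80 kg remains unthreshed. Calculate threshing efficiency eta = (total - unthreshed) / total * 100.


eta = (total - unthreshed) / total * 100
    = (3890 - 77.80) / 3890 * 100
    = 3812.20 / 3890 * 100
    = 98%


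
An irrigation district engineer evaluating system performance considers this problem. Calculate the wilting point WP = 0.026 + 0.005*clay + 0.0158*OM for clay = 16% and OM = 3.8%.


WP = 0.026 + 0.005*16 + 0.0158*3.8
   = 0.026 + 0.0800 + 0.0600
   = 0.1660


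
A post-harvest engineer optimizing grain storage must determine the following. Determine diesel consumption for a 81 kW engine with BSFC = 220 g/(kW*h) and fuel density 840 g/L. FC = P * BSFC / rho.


FC = P * BSFC / rho_fuel
   = 81 * 220 / 840
   = 17820 / 840
   = 21.21 L/h


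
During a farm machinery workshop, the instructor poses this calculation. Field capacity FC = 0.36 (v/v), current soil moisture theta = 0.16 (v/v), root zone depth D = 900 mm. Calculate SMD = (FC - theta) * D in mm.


SMD = (FC - theta) * D
    = (0.36 - 0.16) * 900
    = 0.200 * 900
    = 180 mm


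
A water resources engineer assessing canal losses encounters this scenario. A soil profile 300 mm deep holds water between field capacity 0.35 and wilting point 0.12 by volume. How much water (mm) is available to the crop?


AW = (FC - WP) * D
   = (0.35 - 0.12) * 300
   = 0.23 * 300
   = 69 mm


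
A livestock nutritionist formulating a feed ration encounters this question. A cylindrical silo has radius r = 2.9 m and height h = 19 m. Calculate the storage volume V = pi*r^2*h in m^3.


V = pi * r^2 * h
  = pi * 2.9^2 * 19
  = pi * 8.41 * 19
  = 502.00 m^3
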